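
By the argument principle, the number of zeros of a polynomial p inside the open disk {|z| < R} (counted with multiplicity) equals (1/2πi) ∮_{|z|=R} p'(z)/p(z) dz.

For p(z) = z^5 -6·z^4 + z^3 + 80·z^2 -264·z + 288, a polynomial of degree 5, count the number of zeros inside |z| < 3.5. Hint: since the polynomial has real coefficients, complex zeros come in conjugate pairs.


The zeros of p are: 3, (2 + 2i), (2 - 2i), 3, -4.
Their magnitudes are: 3, 2.828, 2.828, 3, 4.
Zeros with |z| < R = 3.5: 3, (2 + 2i), (2 - 2i), 3.
Count = 4.
By the argument principle, (1/2πi) ∮_{|z|=R} p'(z)/p(z) dz equals exactly this count.

Number of zeros inside |z| < 3.5: 4.


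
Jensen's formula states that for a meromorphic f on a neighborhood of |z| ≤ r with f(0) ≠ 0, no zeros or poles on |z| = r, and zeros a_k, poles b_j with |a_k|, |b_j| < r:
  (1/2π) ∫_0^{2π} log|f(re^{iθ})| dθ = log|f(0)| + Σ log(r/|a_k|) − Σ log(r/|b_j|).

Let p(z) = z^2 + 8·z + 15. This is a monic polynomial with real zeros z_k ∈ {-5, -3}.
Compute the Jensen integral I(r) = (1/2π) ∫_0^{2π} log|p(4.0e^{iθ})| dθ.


Zeros: -5, -3; r = 4.0.
Inside |z| < r: -3. Outside (|z| ≥ r): -5.
p(0) = 15, so log|p(0)| = log(15) = 2.7081.
Apply Jensen: I(r) = log|p(0)| + Σ_k log(r/|z_k|), summed over zeros inside |z| < r.
  log(r/|z_k|) for z_k = -3: log(4.0/3) = 0.2877
  Outside zeros (-5) contribute nothing to the Jensen sum.
Sum over inside zeros: 0.2877.
I(r) = log|p(0)| + (inside sum) = 2.7081 + 0.2877 = 2.9957.
Note: since some zeros are outside |z| ≤ r, the simplified n·log(r) form does NOT apply — only the inside zeros contribute.

I(r) ≈ 2.9957.


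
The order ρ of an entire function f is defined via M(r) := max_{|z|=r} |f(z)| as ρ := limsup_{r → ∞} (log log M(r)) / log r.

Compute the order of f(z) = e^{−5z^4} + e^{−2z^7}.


Each summand is entire of order 4 and 7 respectively (as in the single-exponential case). The order of a sum is at most the max of the orders, so ρ ≤ 7. For the lower bound: on |z|=r choose arg z so that -2z^7 is real positive; then |e^{-2z^7}| = e^{2r^7} while |e^{-5z^4}| ≤ e^{5r^4} = o(e^{2r^7}). So |f| ≥ e^{2r^7}(1 − o(1)) and ρ ≥ 7. Hence ρ = max(4, 7) = 7.
Therefore ρ = 7.

Order ρ = 7.


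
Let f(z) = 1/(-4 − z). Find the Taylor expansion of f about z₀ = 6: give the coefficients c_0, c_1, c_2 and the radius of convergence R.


Let w = z − z₀, so z = z₀ + w.
Then -4 − z = -4 − (z₀ + w) = (-4 − z₀) − w = -10 − w.
f(z) = 1/(-10 − w) = (1/(-10)) · 1/(1 − w/(-10)) = Σ_{n≥0} w^n / (-10)^(n+1).
So c_n = 1/(-10)^(n+1):
  c_0 = 1/(-10)^1 = -1/10.
  c_1 = 1/(-10)^2 = 1/100.
  c_2 = 1/(-10)^3 = -1/1000.
The series is valid for |w/d| < 1, i.e. |z − z₀| < |d|.
Radius of convergence: R = |-4 − z₀| = |-10| = 10 (distance from z₀ to the singularity z = -4).

c_0 = -1/10, c_1 = 1/100, c_2 = -1/1000; R = 10.


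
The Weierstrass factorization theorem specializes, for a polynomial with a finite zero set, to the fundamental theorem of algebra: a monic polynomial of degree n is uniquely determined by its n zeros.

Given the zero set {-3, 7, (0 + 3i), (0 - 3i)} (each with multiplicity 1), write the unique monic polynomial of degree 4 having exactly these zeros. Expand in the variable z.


The polynomial is p(z) = ∏_{α ∈ S} (z − α), where S = {-3, 7, (0 + 3i), (0 - 3i)}.
Expanding the product yields: p(z) = z^4 -4·z^3 -12·z^2 -36·z -189.
Note conjugate pairs combine to real quadratics: (z − (0+3i))(z − (0−3i)) = z² + 9.
The resulting polynomial has degree 4 and real coefficients as required.

p(z) = z^4 -4·z^3 -12·z^2 -36·z -189.


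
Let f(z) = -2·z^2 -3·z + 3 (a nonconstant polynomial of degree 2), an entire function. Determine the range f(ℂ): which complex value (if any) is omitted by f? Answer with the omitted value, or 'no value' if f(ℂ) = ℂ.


Little Picard bounds the complement of f(ℂ) to at most one point.
For every w ∈ ℂ, the equation p(z) − w = 0 is a nonconstant polynomial in z and hence has at least one root by the fundamental theorem of algebra. So p is surjective onto ℂ, omitting no value.

Omitted value: no value.


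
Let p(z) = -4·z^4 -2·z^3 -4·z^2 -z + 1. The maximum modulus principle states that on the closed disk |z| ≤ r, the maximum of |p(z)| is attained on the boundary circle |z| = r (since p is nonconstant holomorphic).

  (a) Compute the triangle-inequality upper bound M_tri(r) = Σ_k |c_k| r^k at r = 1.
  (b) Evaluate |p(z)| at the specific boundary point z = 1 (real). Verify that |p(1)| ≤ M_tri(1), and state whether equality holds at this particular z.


Coefficients: c_0 = 1, c_1 = -1, c_2 = -4, c_3 = -2, c_4 = -4. Radius r = 1.
Part (a). Triangle bound: M_tri(r) = Σ_k |c_k| r^k
  = |1|·1^0 + |-1|·1^1 + |-4|·1^2 + |-2|·1^3 + |-4|·1^4
  = 1 + 1 + 4 + 2 + 4 = 12.
This bounds M(r) := max_{|z|=r} |p(z)| from above; equality holds iff all terms c_k z^k can be made to align in phase at a single z on |z|=r.
Part (b). At z = 1 (real, on the circle |z| = r):
  p(1) = (1)·1^0 + (-1)·1^1 + (-4)·1^2 + (-2)·1^3 + (-4)·1^4 = -10.
  |p(1)| = 10.
Check: |p(1)| = 10 ≤ 12 = M_tri(1). ✓ Equality does not hold at z = 1 (the coefficients have mixed signs, so the terms do not all align in phase there).

M_tri(1) = 12; |p(1)| = 10; equality at z=1: no.


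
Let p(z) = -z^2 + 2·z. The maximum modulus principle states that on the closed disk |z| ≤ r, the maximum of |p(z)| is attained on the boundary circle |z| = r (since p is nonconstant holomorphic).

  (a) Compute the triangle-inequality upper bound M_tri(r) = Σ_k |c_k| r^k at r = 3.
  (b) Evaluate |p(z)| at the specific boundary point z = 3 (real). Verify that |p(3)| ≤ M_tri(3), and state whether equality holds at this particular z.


Coefficients: c_0 = 0, c_1 = 2, c_2 = -1. Radius r = 3.
Part (a). Triangle bound: M_tri(r) = Σ_k |c_k| r^k
  = |0|·3^0 + |2|·3^1 + |-1|·3^2
  = 0 + 6 + 9 = 15.
This bounds M(r) := max_{|z|=r} |p(z)| from above; equality holds iff all terms c_k z^k can be made to align in phase at a single z on |z|=r.
Part (b). At z = 3 (real, on the circle |z| = r):
  p(3) = (0)·3^0 + (2)·3^1 + (-1)·3^2 = -3.
  |p(3)| = 3.
Check: |p(3)| = 3 ≤ 15 = M_tri(3). ✓ Equality does not hold at z = 3 (the coefficients have mixed signs, so the terms do not all align in phase there).

M_tri(3) = 15; |p(3)| = 3; equality at z=3: no.


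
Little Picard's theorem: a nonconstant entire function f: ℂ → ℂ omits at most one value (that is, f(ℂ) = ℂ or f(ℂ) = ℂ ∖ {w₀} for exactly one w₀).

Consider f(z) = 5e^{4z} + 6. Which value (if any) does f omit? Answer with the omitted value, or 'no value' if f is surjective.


Little Picard bounds the complement of f(ℂ) to at most one point.
e^{4z} is never zero on ℂ, so 5·e^{4z} takes every value in ℂ ∖ {0}. Adding 6 shifts the range to ℂ ∖ {6}. Thus f omits exactly the value 6.

Omitted value: 6.


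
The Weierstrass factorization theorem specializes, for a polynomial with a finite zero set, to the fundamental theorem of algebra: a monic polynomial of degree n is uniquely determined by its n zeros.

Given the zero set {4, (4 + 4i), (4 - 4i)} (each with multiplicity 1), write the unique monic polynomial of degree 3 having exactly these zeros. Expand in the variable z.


The polynomial is p(z) = ∏_{α ∈ S} (z − α), where S = {4, (4 + 4i), (4 - 4i)}.
Expanding the product yields: p(z) = z^3 -12·z^2 + 64·z -128.
Note conjugate pairs combine to real quadratics: (z − (4+4i))(z − (4−4i)) = z² − 8z + 32.
The resulting polynomial has degree 3 and real coefficients as required.

p(z) = z^3 -12·z^2 + 64·z -128.


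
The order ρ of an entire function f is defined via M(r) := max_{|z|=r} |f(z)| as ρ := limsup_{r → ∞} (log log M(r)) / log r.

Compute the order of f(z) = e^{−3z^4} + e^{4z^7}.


Each summand is entire of order 4 and 7 respectively (as in the single-exponential case). The order of a sum is at most the max of the orders, so ρ ≤ 7. For the lower bound: on |z|=r choose arg z so that 4z^7 is real positive; then |e^{4z^7}| = e^{4r^7} while |e^{-3z^4}| ≤ e^{3r^4} = o(e^{4r^7}). So |f| ≥ e^{4r^7}(1 − o(1)) and ρ ≥ 7. Hence ρ = max(4, 7) = 7.
Therefore ρ = 7.

Order ρ = 7.


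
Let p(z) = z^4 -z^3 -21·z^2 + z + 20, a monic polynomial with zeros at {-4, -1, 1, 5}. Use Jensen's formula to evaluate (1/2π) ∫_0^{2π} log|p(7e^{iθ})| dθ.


Zeros: -4, -1, 1, 5; r = 7.
Inside |z| < r: -4, -1, 1, 5. Outside (|z| ≥ r): ∅.
p(0) = 20, so log|p(0)| = log(20) = 2.9957.
Apply Jensen: I(r) = log|p(0)| + Σ_k log(r/|z_k|), summed over zeros inside |z| < r.
  log(r/|z_k|) for z_k = -4: log(7/4) = 0.5596
  log(r/|z_k|) for z_k = -1: log(7/1) = 1.9459
  log(r/|z_k|) for z_k = 1: log(7/1) = 1.9459
  log(r/|z_k|) for z_k = 5: log(7/5) = 0.3365
Sum over inside zeros: 4.7879.
I(r) = log|p(0)| + (inside sum) = 2.9957 + 4.7879 = 7.7836.
Closed form (all zeros inside, monic): I(r) = n·log(r) = 4·log(7) = 7.7836. ✓

I(r) ≈ 7.7836.


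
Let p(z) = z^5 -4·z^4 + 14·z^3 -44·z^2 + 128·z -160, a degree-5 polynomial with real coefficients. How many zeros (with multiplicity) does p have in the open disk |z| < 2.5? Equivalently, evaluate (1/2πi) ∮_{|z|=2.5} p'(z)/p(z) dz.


The zeros of p are: (2 + 2i), (2 - 2i), 2, (-1 + 3i), (-1 - 3i).
Their magnitudes are: 2.828, 2.828, 2, 3.162, 3.162.
Zeros with |z| < R = 2.5: 2.
Count = 1.
By the argument principle, (1/2πi) ∮_{|z|=R} p'(z)/p(z) dz equals exactly this count.

Number of zeros inside |z| < 2.5: 1.


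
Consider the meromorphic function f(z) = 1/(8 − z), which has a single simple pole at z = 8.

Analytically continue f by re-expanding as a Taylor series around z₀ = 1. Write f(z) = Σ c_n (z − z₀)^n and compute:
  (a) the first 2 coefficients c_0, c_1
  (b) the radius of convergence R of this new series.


Let w = z − z₀, so z = z₀ + w.
Then 8 − z = 8 − (z₀ + w) = (8 − z₀) − w = 7 − w.
f(z) = 1/(7 − w) = (1/(7)) · 1/(1 − w/(7)) = Σ_{n≥0} w^n / (7)^(n+1).
So c_n = 1/(7)^(n+1):
  c_0 = 1/(7)^1 = 1/7.
  c_1 = 1/(7)^2 = 1/49.
The series is valid for |w/d| < 1, i.e. |z − z₀| < |d|.
Radius of convergence: R = |8 − z₀| = |7| = 7 (distance from z₀ to the singularity z = 8).

c_0 = 1/7, c_1 = 1/49; R = 7.


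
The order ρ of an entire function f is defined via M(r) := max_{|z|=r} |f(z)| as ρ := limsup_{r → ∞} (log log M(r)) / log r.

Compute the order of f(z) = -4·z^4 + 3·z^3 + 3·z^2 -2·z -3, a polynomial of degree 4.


|f(z)| ≤ Σ|c_k|·r^k = O(r^4) as r → ∞. Polynomial growth is O(e^{r^ε}) for every ε > 0 (since r^4/e^{r^ε} → 0), so ρ ≤ ε for all ε > 0, i.e. ρ = 0. Every nonconstant polynomial has order 0.
Therefore ρ = 0.

Order ρ = 0.


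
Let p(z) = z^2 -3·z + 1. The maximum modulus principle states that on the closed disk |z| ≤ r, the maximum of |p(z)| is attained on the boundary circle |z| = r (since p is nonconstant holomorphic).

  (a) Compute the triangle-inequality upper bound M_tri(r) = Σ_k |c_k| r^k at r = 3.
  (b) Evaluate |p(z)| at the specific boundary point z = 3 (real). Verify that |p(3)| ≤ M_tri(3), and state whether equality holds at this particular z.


Coefficients: c_0 = 1, c_1 = -3, c_2 = 1. Radius r = 3.
Part (a). Triangle bound: M_tri(r) = Σ_k |c_k| r^k
  = |1|·3^0 + |-3|·3^1 + |1|·3^2
  = 1 + 9 + 9 = 19.
This bounds M(r) := max_{|z|=r} |p(z)| from above; equality holds iff all terms c_k z^k can be made to align in phase at a single z on |z|=r.
Part (b). At z = 3 (real, on the circle |z| = r):
  p(3) = (1)·3^0 + (-3)·3^1 + (1)·3^2 = 1.
  |p(3)| = 1.
Check: |p(3)| = 1 ≤ 19 = M_tri(3). ✓ Equality does not hold at z = 3 (the coefficients have mixed signs, so the terms do not all align in phase there).

M_tri(3) = 19; |p(3)| = 1; equality at z=3: no.


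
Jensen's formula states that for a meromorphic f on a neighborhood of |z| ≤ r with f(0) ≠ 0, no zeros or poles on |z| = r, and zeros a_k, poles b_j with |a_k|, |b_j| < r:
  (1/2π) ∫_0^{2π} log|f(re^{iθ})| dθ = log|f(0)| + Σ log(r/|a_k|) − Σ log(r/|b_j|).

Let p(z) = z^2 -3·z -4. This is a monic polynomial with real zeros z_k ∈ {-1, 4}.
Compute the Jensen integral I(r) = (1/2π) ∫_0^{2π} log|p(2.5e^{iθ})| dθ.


Zeros: -1, 4; r = 2.5.
Inside |z| < r: -1. Outside (|z| ≥ r): 4.
p(0) = -4, so log|p(0)| = log(4) = 1.3863.
Apply Jensen: I(r) = log|p(0)| + Σ_k log(r/|z_k|), summed over zeros inside |z| < r.
  log(r/|z_k|) for z_k = -1: log(2.5/1) = 0.9163
  Outside zeros (4) contribute nothing to the Jensen sum.
Sum over inside zeros: 0.9163.
I(r) = log|p(0)| + (inside sum) = 1.3863 + 0.9163 = 2.3026.
Note: since some zeros are outside |z| ≤ r, the simplified n·log(r) form does NOT apply — only the inside zeros contribute.

I(r) ≈ 2.3026.


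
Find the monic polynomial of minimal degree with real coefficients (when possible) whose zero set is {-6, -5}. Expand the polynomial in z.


The polynomial is p(z) = ∏_{α ∈ S} (z − α), where S = {-6, -5}.
Expanding the product yields: p(z) = z^2 + 11·z + 30.
The resulting polynomial has degree 2 and real coefficients as required.

p(z) = z^2 + 11·z + 30.


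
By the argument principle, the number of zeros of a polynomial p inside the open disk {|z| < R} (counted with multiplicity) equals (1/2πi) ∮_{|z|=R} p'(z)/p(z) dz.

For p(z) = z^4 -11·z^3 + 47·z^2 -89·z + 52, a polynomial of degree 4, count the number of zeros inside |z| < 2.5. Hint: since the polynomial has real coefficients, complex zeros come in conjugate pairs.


The zeros of p are: (3 + 2i), (3 - 2i), 4, 1.
Their magnitudes are: 3.606, 3.606, 4, 1.
Zeros with |z| < R = 2.5: 1.
Count = 1.
By the argument principle, (1/2πi) ∮_{|z|=R} p'(z)/p(z) dz equals exactly this count.

Number of zeros inside |z| < 2.5: 1.


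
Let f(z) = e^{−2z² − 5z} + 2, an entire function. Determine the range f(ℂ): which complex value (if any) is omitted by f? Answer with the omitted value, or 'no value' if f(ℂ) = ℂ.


Little Picard bounds the complement of f(ℂ) to at most one point.
The exponent g(z) = −2z² − 5z is a nonconstant polynomial, hence surjective onto ℂ. So e^{g(z)} takes every value in {e^w : w ∈ ℂ} = ℂ ∖ {0}. Adding 2 shifts the range to ℂ ∖ {2}. f omits exactly 2.

Omitted value: 2.


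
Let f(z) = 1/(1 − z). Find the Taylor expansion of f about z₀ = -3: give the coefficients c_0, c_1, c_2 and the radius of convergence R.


Let w = z − z₀, so z = z₀ + w.
Then 1 − z = 1 − (z₀ + w) = (1 − z₀) − w = 4 − w.
f(z) = 1/(4 − w) = (1/(4)) · 1/(1 − w/(4)) = Σ_{n≥0} w^n / (4)^(n+1).
So c_n = 1/(4)^(n+1):
  c_0 = 1/(4)^1 = 1/4.
  c_1 = 1/(4)^2 = 1/16.
  c_2 = 1/(4)^3 = 1/64.
The series is valid for |w/d| < 1, i.e. |z − z₀| < |d|.
Radius of convergence: R = |1 − z₀| = |4| = 4 (distance from z₀ to the singularity z = 1).

c_0 = 1/4, c_1 = 1/16, c_2 = 1/64; R = 4.


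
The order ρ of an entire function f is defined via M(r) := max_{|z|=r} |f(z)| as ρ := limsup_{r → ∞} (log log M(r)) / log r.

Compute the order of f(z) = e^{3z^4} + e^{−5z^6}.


Each summand is entire of order 4 and 6 respectively (as in the single-exponential case). The order of a sum is at most the max of the orders, so ρ ≤ 6. For the lower bound: on |z|=r choose arg z so that -5z^6 is real positive; then |e^{-5z^6}| = e^{5r^6} while |e^{3z^4}| ≤ e^{3r^4} = o(e^{5r^6}). So |f| ≥ e^{5r^6}(1 − o(1)) and ρ ≥ 6. Hence ρ = max(4, 6) = 6.
Therefore ρ = 6.

Order ρ = 6.


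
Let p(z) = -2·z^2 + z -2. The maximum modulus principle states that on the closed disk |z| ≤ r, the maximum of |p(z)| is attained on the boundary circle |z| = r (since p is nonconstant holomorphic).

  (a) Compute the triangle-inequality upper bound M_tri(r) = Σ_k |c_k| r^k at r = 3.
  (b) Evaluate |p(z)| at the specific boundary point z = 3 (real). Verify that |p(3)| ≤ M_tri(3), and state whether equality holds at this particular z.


Coefficients: c_0 = -2, c_1 = 1, c_2 = -2. Radius r = 3.
Part (a). Triangle bound: M_tri(r) = Σ_k |c_k| r^k
  = |-2|·3^0 + |1|·3^1 + |-2|·3^2
  = 2 + 3 + 18 = 23.
This bounds M(r) := max_{|z|=r} |p(z)| from above; equality holds iff all terms c_k z^k can be made to align in phase at a single z on |z|=r.
Part (b). At z = 3 (real, on the circle |z| = r):
  p(3) = (-2)·3^0 + (1)·3^1 + (-2)·3^2 = -17.
  |p(3)| = 17.
Check: |p(3)| = 17 ≤ 23 = M_tri(3). ✓ Equality does not hold at z = 3 (the coefficients have mixed signs, so the terms do not all align in phase there).

M_tri(3) = 23; |p(3)| = 17; equality at z=3: no.


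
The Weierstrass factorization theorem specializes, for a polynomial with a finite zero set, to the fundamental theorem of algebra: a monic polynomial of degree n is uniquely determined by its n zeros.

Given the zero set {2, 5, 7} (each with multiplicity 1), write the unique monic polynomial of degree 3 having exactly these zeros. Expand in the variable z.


The polynomial is p(z) = ∏_{α ∈ S} (z − α), where S = {2, 5, 7}.
Expanding the product yields: p(z) = z^3 -14·z^2 + 59·z -70.
The resulting polynomial has degree 3 and real coefficients as required.

p(z) = z^3 -14·z^2 + 59·z -70.


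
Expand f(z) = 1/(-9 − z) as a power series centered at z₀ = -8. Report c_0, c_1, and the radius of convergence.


Let w = z − z₀, so z = z₀ + w.
Then -9 − z = -9 − (z₀ + w) = (-9 − z₀) − w = -1 − w.
f(z) = 1/(-1 − w) = (1/(-1)) · 1/(1 − w/(-1)) = Σ_{n≥0} w^n / (-1)^(n+1).
So c_n = 1/(-1)^(n+1):
  c_0 = 1/(-1)^1 = -1.
  c_1 = 1/(-1)^2 = 1.
The series is valid for |w/d| < 1, i.e. |z − z₀| < |d|.
Radius of convergence: R = |-9 − z₀| = |-1| = 1 (distance from z₀ to the singularity z = -9).

c_0 = -1, c_1 = 1; R = 1.


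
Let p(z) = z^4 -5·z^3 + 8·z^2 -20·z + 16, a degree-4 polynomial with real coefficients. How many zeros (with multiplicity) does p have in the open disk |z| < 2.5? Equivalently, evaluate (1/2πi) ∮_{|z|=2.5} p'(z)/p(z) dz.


The zeros of p are: 1, 4, (0 + 2i), (0 - 2i).
Their magnitudes are: 1, 4, 2, 2.
Zeros with |z| < R = 2.5: 1, (0 + 2i), (0 - 2i).
Count = 3.
By the argument principle, (1/2πi) ∮_{|z|=R} p'(z)/p(z) dz equals exactly this count.

Number of zeros inside |z| < 2.5: 3.


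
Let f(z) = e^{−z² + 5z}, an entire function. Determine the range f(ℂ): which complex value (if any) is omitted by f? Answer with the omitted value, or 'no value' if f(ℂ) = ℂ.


Little Picard bounds the complement of f(ℂ) to at most one point.
The exponent g(z) = −z² + 5z is a nonconstant polynomial, hence surjective onto ℂ. So e^{g(z)} takes every value in {e^w : w ∈ ℂ} = ℂ ∖ {0}. Adding 0 shifts the range to ℂ ∖ {0}. f omits exactly 0.

Omitted value: 0.


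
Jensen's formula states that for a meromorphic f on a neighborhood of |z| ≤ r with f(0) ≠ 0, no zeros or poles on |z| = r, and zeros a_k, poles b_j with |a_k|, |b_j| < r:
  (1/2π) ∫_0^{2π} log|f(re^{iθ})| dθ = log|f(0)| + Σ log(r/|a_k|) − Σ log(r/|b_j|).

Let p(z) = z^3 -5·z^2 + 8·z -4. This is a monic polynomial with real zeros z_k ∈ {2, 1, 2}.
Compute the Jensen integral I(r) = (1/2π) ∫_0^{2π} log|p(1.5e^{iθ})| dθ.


Zeros: 1, 2, 2; r = 1.5.
Inside |z| < r: 1. Outside (|z| ≥ r): 2, 2.
p(0) = -4, so log|p(0)| = log(4) = 1.3863.
Apply Jensen: I(r) = log|p(0)| + Σ_k log(r/|z_k|), summed over zeros inside |z| < r.
  log(r/|z_k|) for z_k = 1: log(1.5/1) = 0.4055
  Outside zeros (2, 2) contribute nothing to the Jensen sum.
Sum over inside zeros: 0.4055.
I(r) = log|p(0)| + (inside sum) = 1.3863 + 0.4055 = 1.7918.
Note: since some zeros are outside |z| ≤ r, the simplified n·log(r) form does NOT apply — only the inside zeros contribute.

I(r) ≈ 1.7918.


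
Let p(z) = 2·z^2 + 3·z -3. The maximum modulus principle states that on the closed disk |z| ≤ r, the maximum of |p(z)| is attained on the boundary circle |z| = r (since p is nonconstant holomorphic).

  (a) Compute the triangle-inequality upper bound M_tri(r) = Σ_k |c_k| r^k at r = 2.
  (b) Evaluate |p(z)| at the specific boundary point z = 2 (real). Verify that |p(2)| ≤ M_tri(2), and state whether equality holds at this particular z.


Coefficients: c_0 = -3, c_1 = 3, c_2 = 2. Radius r = 2.
Part (a). Triangle bound: M_tri(r) = Σ_k |c_k| r^k
  = |-3|·2^0 + |3|·2^1 + |2|·2^2
  = 3 + 6 + 8 = 17.
This bounds M(r) := max_{|z|=r} |p(z)| from above; equality holds iff all terms c_k z^k can be made to align in phase at a single z on |z|=r.
Part (b). At z = 2 (real, on the circle |z| = r):
  p(2) = (-3)·2^0 + (3)·2^1 + (2)·2^2 = 11.
  |p(2)| = 11.
Check: |p(2)| = 11 ≤ 17 = M_tri(2). ✓ Equality does not hold at z = 2 (the coefficients have mixed signs, so the terms do not all align in phase there).

M_tri(2) = 17; |p(2)| = 11; equality at z=2: no.


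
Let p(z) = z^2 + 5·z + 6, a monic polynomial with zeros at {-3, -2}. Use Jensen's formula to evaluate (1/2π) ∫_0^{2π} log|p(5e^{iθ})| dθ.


Zeros: -3, -2; r = 5.
Inside |z| < r: -3, -2. Outside (|z| ≥ r): ∅.
p(0) = 6, so log|p(0)| = log(6) = 1.7918.
Apply Jensen: I(r) = log|p(0)| + Σ_k log(r/|z_k|), summed over zeros inside |z| < r.
  log(r/|z_k|) for z_k = -3: log(5/3) = 0.5108
  log(r/|z_k|) for z_k = -2: log(5/2) = 0.9163
Sum over inside zeros: 1.4271.
I(r) = log|p(0)| + (inside sum) = 1.7918 + 1.4271 = 3.2189.
Closed form (all zeros inside, monic): I(r) = n·log(r) = 2·log(5) = 3.2189. ✓

I(r) ≈ 3.2189.


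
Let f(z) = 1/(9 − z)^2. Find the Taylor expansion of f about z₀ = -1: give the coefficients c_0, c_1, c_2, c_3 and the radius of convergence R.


Let w = z − z₀, so z = z₀ + w.
Then 9 − z = 9 − (z₀ + w) = (9 − z₀) − w = 10 − w.
f(z) = 1/(10 − w)^2 = (1/(10)^2) · (1 − w/(10))^{−2}.
By the binomial series (1−u)^{−2} = Σ_{n≥0} C(n+1, 1) u^n for |u|<1, with u = w/(10):
  c_n = C(n+1, 1) / (10)^(n+2).
  c_0 = 1/(10)^2 = 1/100.
  c_1 = 2/(10)^3 = 1/500.
  c_2 = 3/(10)^4 = 3/10000.
  c_3 = 4/(10)^5 = 1/25000.
The series is valid for |w/d| < 1, i.e. |z − z₀| < |d|.
Radius of convergence: R = |9 − z₀| = |10| = 10 (distance from z₀ to the singularity z = 9).

c_0 = 1/100, c_1 = 1/500, c_2 = 3/10000, c_3 = 1/25000; R = 10.


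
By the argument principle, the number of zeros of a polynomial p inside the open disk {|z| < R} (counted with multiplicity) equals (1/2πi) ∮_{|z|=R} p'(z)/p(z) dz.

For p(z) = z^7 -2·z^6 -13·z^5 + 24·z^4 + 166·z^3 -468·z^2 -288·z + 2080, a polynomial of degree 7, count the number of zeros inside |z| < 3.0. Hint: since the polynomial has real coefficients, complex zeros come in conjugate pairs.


The zeros of p are: (3 + 1i), (3 - 1i), (-3 + 2i), (-3 - 2i), (2 + 2i), (2 - 2i), -2.
Their magnitudes are: 3.162, 3.162, 3.606, 3.606, 2.828, 2.828, 2.
Zeros with |z| < R = 3.0: (2 + 2i), (2 - 2i), -2.
Count = 3.
By the argument principle, (1/2πi) ∮_{|z|=R} p'(z)/p(z) dz equals exactly this count.

Number of zeros inside |z| < 3.0: 3.


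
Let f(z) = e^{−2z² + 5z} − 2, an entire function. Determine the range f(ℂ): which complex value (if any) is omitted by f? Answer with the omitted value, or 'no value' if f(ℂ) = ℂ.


Little Picard bounds the complement of f(ℂ) to at most one point.
The exponent g(z) = −2z² + 5z is a nonconstant polynomial, hence surjective onto ℂ. So e^{g(z)} takes every value in {e^w : w ∈ ℂ} = ℂ ∖ {0}. Adding -2 shifts the range to ℂ ∖ {-2}. f omits exactly -2.

Omitted value: -2.


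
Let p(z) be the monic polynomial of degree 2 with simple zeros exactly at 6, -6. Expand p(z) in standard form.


The polynomial is p(z) = ∏_{α ∈ S} (z − α), where S = {6, -6}.
Expanding the product yields: p(z) = z^2 -36.
The resulting polynomial has degree 2 and real coefficients as required.

p(z) = z^2 -36.


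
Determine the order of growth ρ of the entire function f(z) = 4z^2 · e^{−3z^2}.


M(r) = max_{|z|=r} |4|·|z|^2·|e^{−3z^2}| = 4·r^2 · e^{3r^2} (the factors attain their maxima compatibly on |z|=r). Then log M(r) = log 4 + 2·log r + 3r^2, dominated by the last term, so log log M(r) ~ 2·log r. The polynomial factor 4z^2 contributes only a log r term and does not affect the order. ρ = 2.
Therefore ρ = 2.

Order ρ = 2.


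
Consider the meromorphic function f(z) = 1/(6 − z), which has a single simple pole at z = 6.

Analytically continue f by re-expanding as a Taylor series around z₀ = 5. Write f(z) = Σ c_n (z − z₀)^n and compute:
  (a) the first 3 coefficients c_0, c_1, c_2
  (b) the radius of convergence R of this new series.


Let w = z − z₀, so z = z₀ + w.
Then 6 − z = 6 − (z₀ + w) = (6 − z₀) − w = 1 − w.
f(z) = 1/(1 − w) = (1/(1)) · 1/(1 − w/(1)) = Σ_{n≥0} w^n / (1)^(n+1).
So c_n = 1/(1)^(n+1):
  c_0 = 1/(1)^1 = 1.
  c_1 = 1/(1)^2 = 1.
  c_2 = 1/(1)^3 = 1.
The series is valid for |w/d| < 1, i.e. |z − z₀| < |d|.
Radius of convergence: R = |6 − z₀| = |1| = 1 (distance from z₀ to the singularity z = 6).

c_0 = 1, c_1 = 1, c_2 = 1; R = 1.


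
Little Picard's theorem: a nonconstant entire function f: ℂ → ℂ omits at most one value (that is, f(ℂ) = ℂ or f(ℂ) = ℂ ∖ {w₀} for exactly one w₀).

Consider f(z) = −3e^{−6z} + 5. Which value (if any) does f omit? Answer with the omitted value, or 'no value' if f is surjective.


Little Picard bounds the complement of f(ℂ) to at most one point.
e^{−6z} is never zero on ℂ, so -3·e^{−6z} takes every value in ℂ ∖ {0}. Adding 5 shifts the range to ℂ ∖ {5}. Thus f omits exactly the value 5.

Omitted value: 5.


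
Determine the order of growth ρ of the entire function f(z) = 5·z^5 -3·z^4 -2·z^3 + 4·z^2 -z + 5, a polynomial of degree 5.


|f(z)| ≤ Σ|c_k|·r^k = O(r^5) as r → ∞. Polynomial growth is O(e^{r^ε}) for every ε > 0 (since r^5/e^{r^ε} → 0), so ρ ≤ ε for all ε > 0, i.e. ρ = 0. Every nonconstant polynomial has order 0.
Therefore ρ = 0.

Order ρ = 0.


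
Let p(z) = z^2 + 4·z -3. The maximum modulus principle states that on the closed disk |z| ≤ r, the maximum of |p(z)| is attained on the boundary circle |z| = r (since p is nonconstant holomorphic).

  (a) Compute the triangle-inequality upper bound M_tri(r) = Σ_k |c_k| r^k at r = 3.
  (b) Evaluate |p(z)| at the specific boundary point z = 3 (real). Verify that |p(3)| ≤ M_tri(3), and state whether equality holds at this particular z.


Coefficients: c_0 = -3, c_1 = 4, c_2 = 1. Radius r = 3.
Part (a). Triangle bound: M_tri(r) = Σ_k |c_k| r^k
  = |-3|·3^0 + |4|·3^1 + |1|·3^2
  = 3 + 12 + 9 = 24.
This bounds M(r) := max_{|z|=r} |p(z)| from above; equality holds iff all terms c_k z^k can be made to align in phase at a single z on |z|=r.
Part (b). At z = 3 (real, on the circle |z| = r):
  p(3) = (-3)·3^0 + (4)·3^1 + (1)·3^2 = 18.
  |p(3)| = 18.
Check: |p(3)| = 18 ≤ 24 = M_tri(3). ✓ Equality does not hold at z = 3 (the coefficients have mixed signs, so the terms do not all align in phase there).

M_tri(3) = 24; |p(3)| = 18; equality at z=3: no.


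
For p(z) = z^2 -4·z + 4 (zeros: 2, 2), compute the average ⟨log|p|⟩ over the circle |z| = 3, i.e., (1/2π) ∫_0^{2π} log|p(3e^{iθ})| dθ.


Zeros: 2, 2; r = 3.
Inside |z| < r: 2, 2. Outside (|z| ≥ r): ∅.
p(0) = 4, so log|p(0)| = log(4) = 1.3863.
Apply Jensen: I(r) = log|p(0)| + Σ_k log(r/|z_k|), summed over zeros inside |z| < r.
  log(r/|z_k|) for z_k = 2: log(3/2) = 0.4055
  log(r/|z_k|) for z_k = 2: log(3/2) = 0.4055
Sum over inside zeros: 0.8109.
I(r) = log|p(0)| + (inside sum) = 1.3863 + 0.8109 = 2.1972.
Closed form (all zeros inside, monic): I(r) = n·log(r) = 2·log(3) = 2.1972. ✓

I(r) ≈ 2.1972.


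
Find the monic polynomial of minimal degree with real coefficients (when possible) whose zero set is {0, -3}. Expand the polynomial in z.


The polynomial is p(z) = ∏_{α ∈ S} (z − α), where S = {0, -3}.
Expanding the product yields: p(z) = z^2 + 3·z.
The resulting polynomial has degree 2 and real coefficients as required.

p(z) = z^2 + 3·z.


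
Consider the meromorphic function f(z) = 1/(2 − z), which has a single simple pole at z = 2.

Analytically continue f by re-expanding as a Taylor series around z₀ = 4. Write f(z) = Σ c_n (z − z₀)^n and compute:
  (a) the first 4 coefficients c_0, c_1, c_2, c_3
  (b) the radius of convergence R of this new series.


Let w = z − z₀, so z = z₀ + w.
Then 2 − z = 2 − (z₀ + w) = (2 − z₀) − w = -2 − w.
f(z) = 1/(-2 − w) = (1/(-2)) · 1/(1 − w/(-2)) = Σ_{n≥0} w^n / (-2)^(n+1).
So c_n = 1/(-2)^(n+1):
  c_0 = 1/(-2)^1 = -1/2.
  c_1 = 1/(-2)^2 = 1/4.
  c_2 = 1/(-2)^3 = -1/8.
  c_3 = 1/(-2)^4 = 1/16.
The series is valid for |w/d| < 1, i.e. |z − z₀| < |d|.
Radius of convergence: R = |2 − z₀| = |-2| = 2 (distance from z₀ to the singularity z = 2).

c_0 = -1/2, c_1 = 1/4, c_2 = -1/8, c_3 = 1/16; R = 2.


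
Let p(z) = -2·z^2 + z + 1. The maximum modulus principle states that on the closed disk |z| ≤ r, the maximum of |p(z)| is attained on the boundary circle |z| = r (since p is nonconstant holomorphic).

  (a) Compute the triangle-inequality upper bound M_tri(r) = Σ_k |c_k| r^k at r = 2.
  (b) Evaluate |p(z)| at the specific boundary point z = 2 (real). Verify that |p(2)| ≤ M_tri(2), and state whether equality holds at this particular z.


Coefficients: c_0 = 1, c_1 = 1, c_2 = -2. Radius r = 2.
Part (a). Triangle bound: M_tri(r) = Σ_k |c_k| r^k
  = |1|·2^0 + |1|·2^1 + |-2|·2^2
  = 1 + 2 + 8 = 11.
This bounds M(r) := max_{|z|=r} |p(z)| from above; equality holds iff all terms c_k z^k can be made to align in phase at a single z on |z|=r.
Part (b). At z = 2 (real, on the circle |z| = r):
  p(2) = (1)·2^0 + (1)·2^1 + (-2)·2^2 = -5.
  |p(2)| = 5.
Check: |p(2)| = 5 ≤ 11 = M_tri(2). ✓ Equality does not hold at z = 2 (the coefficients have mixed signs, so the terms do not all align in phase there).

M_tri(2) = 11; |p(2)| = 5; equality at z=2: no.


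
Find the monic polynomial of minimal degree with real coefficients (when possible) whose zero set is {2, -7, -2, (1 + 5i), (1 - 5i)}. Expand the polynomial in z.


The polynomial is p(z) = ∏_{α ∈ S} (z − α), where S = {2, -7, -2, (1 + 5i), (1 - 5i)}.
Expanding the product yields: p(z) = z^5 + 5·z^4 + 8·z^3 + 162·z^2 -48·z -728.
Note conjugate pairs combine to real quadratics: (z − (1+5i))(z − (1−5i)) = z² − 2z + 26.
The resulting polynomial has degree 5 and real coefficients as required.

p(z) = z^5 + 5·z^4 + 8·z^3 + 162·z^2 -48·z -728.


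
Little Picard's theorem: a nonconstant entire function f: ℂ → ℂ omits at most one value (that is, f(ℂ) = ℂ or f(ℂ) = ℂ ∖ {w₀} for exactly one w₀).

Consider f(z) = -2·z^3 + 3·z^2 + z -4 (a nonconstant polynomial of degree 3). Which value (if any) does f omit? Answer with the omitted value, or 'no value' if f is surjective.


Little Picard bounds the complement of f(ℂ) to at most one point.
For every w ∈ ℂ, the equation p(z) − w = 0 is a nonconstant polynomial in z and hence has at least one root by the fundamental theorem of algebra. So p is surjective onto ℂ, omitting no value.

Omitted value: no value.


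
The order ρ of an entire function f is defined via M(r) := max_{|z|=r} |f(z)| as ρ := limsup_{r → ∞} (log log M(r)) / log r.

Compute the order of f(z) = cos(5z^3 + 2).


Write cos(w) = (e^{iw} ± e^{−iw})/(2 or 2i), so |cos(w)| ≤ e^{|w|}. With w = 5z^3 + 2, |w| ≤ 5r^3 + 2 on |z|=r, giving M(r) ≤ e^{5r^3 + 2} and ρ ≤ 3. For the lower bound, choose z on |z|=r with 5z^3 purely imaginary of modulus 5r^3; then |cos(5z^3 + 2)| grows like e^{5r^3}/2, so ρ ≥ 3. Hence ρ = 3.
Therefore ρ = 3.

Order ρ = 3.


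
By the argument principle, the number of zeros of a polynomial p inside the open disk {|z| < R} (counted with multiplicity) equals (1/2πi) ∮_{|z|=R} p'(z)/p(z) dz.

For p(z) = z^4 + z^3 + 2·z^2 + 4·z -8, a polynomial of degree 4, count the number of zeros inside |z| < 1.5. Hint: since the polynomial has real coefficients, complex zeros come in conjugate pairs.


The zeros of p are: (0 + 2i), (0 - 2i), 1, -2.
Their magnitudes are: 2, 2, 1, 2.
Zeros with |z| < R = 1.5: 1.
Count = 1.
By the argument principle, (1/2πi) ∮_{|z|=R} p'(z)/p(z) dz equals exactly this count.

Number of zeros inside |z| < 1.5: 1.


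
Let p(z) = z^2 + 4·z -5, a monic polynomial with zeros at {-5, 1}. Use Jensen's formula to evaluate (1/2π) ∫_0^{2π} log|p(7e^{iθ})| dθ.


Zeros: -5, 1; r = 7.
Inside |z| < r: -5, 1. Outside (|z| ≥ r): ∅.
p(0) = -5, so log|p(0)| = log(5) = 1.6094.
Apply Jensen: I(r) = log|p(0)| + Σ_k log(r/|z_k|), summed over zeros inside |z| < r.
  log(r/|z_k|) for z_k = -5: log(7/5) = 0.3365
  log(r/|z_k|) for z_k = 1: log(7/1) = 1.9459
Sum over inside zeros: 2.2824.
I(r) = log|p(0)| + (inside sum) = 1.6094 + 2.2824 = 3.8918.
Closed form (all zeros inside, monic): I(r) = n·log(r) = 2·log(7) = 3.8918. ✓

I(r) ≈ 3.8918.


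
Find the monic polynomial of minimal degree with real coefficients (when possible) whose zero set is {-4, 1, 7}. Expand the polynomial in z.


The polynomial is p(z) = ∏_{α ∈ S} (z − α), where S = {-4, 1, 7}.
Expanding the product yields: p(z) = z^3 -4·z^2 -25·z + 28.
The resulting polynomial has degree 3 and real coefficients as required.

p(z) = z^3 -4·z^2 -25·z + 28.


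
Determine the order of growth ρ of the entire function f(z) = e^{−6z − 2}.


|e^{−6z − 2}| = e^{Re(-6·z) + -2} ≤ e^{6|z|^1 + -2} = e^{6r^1 + -2} on |z| = r, so ρ ≤ 1. Choosing z on |z|=r so that -6·z is real positive (always possible by picking arg z appropriately) gives |f(z)| = e^{6r^1 + -2}, matching the bound. The additive constant -2 does not affect log log M(r) ~ 1·log r. Hence ρ = 1.
Therefore ρ = 1.

Order ρ = 1.


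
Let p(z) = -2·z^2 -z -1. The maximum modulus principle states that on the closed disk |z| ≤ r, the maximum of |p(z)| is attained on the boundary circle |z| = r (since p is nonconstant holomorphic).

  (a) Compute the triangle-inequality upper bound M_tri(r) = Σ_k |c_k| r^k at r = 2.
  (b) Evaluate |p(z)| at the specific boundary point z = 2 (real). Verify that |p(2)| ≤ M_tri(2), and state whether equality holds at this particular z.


Coefficients: c_0 = -1, c_1 = -1, c_2 = -2. Radius r = 2.
Part (a). Triangle bound: M_tri(r) = Σ_k |c_k| r^k
  = |-1|·2^0 + |-1|·2^1 + |-2|·2^2
  = 1 + 2 + 8 = 11.
This bounds M(r) := max_{|z|=r} |p(z)| from above; equality holds iff all terms c_k z^k can be made to align in phase at a single z on |z|=r.
Part (b). At z = 2 (real, on the circle |z| = r):
  p(2) = (-1)·2^0 + (-1)·2^1 + (-2)·2^2 = -11.
  |p(2)| = 11.
Since all nonzero coefficients share the same sign, |p(2)| = 11 = M_tri(2); the triangle bound is attained at z = 2, so in fact M(r) = 11.

M_tri(2) = 11; |p(2)| = 11; equality at z=2: yes.


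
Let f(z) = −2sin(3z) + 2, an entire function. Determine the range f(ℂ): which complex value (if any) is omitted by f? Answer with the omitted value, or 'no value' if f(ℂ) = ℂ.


Little Picard bounds the complement of f(ℂ) to at most one point.
sin is entire and surjective onto ℂ: for every w ∈ ℂ, sin(ζ) = w has a solution ζ ∈ ℂ (e.g., via the complex inverse arcsin). With ζ = 3z this gives z = ζ/(3). Then -2·sin(3z) takes every value in -2·ℂ = ℂ, and adding 2 is a bijection of ℂ. So f is surjective and omits no value. (Note: only on the real line is sin bounded by [−1, 1].)

Omitted value: no value.


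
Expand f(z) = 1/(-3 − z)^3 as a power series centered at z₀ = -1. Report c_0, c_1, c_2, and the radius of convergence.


Let w = z − z₀, so z = z₀ + w.
Then -3 − z = -3 − (z₀ + w) = (-3 − z₀) − w = -2 − w.
f(z) = 1/(-2 − w)^3 = (1/(-2)^3) · (1 − w/(-2))^{−3}.
By the binomial series (1−u)^{−3} = Σ_{n≥0} C(n+2, 2) u^n for |u|<1, with u = w/(-2):
  c_n = C(n+2, 2) / (-2)^(n+3).
  c_0 = 1/(-2)^3 = -1/8.
  c_1 = 3/(-2)^4 = 3/16.
  c_2 = 6/(-2)^5 = -3/16.
The series is valid for |w/d| < 1, i.e. |z − z₀| < |d|.
Radius of convergence: R = |-3 − z₀| = |-2| = 2 (distance from z₀ to the singularity z = -3).

c_0 = -1/8, c_1 = 3/16, c_2 = -3/16; R = 2.


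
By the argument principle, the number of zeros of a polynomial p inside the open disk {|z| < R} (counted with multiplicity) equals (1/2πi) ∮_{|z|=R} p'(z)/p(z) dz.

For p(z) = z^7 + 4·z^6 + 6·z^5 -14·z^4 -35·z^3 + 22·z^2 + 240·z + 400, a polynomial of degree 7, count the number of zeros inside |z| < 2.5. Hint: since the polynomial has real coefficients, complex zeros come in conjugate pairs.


The zeros of p are: (-1 + 2i), (-1 - 2i), (2 + 1i), (2 - 1i), -2, (-2 + 2i), (-2 - 2i).
Their magnitudes are: 2.236, 2.236, 2.236, 2.236, 2, 2.828, 2.828.
Zeros with |z| < R = 2.5: (-1 + 2i), (-1 - 2i), (2 + 1i), (2 - 1i), -2.
Count = 5.
By the argument principle, (1/2πi) ∮_{|z|=R} p'(z)/p(z) dz equals exactly this count.

Number of zeros inside |z| < 2.5: 5.


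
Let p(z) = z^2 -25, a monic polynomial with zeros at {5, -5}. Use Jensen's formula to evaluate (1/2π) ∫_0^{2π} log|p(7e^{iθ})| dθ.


Zeros: -5, 5; r = 7.
Inside |z| < r: -5, 5. Outside (|z| ≥ r): ∅.
p(0) = -25, so log|p(0)| = log(25) = 3.2189.
Apply Jensen: I(r) = log|p(0)| + Σ_k log(r/|z_k|), summed over zeros inside |z| < r.
  log(r/|z_k|) for z_k = 5: log(7/5) = 0.3365
  log(r/|z_k|) for z_k = -5: log(7/5) = 0.3365
Sum over inside zeros: 0.6729.
I(r) = log|p(0)| + (inside sum) = 3.2189 + 0.6729 = 3.8918.
Closed form (all zeros inside, monic): I(r) = n·log(r) = 2·log(7) = 3.8918. ✓

I(r) ≈ 3.8918.


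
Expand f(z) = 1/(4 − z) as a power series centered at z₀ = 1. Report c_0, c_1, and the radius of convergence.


Let w = z − z₀, so z = z₀ + w.
Then 4 − z = 4 − (z₀ + w) = (4 − z₀) − w = 3 − w.
f(z) = 1/(3 − w) = (1/(3)) · 1/(1 − w/(3)) = Σ_{n≥0} w^n / (3)^(n+1).
So c_n = 1/(3)^(n+1):
  c_0 = 1/(3)^1 = 1/3.
  c_1 = 1/(3)^2 = 1/9.
The series is valid for |w/d| < 1, i.e. |z − z₀| < |d|.
Radius of convergence: R = |4 − z₀| = |3| = 3 (distance from z₀ to the singularity z = 4).

c_0 = 1/3, c_1 = 1/9; R = 3.


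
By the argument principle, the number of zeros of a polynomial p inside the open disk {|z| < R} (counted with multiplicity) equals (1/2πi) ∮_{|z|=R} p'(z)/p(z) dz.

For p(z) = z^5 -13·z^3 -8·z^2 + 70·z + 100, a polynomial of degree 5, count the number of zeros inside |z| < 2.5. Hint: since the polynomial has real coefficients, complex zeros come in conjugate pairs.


The zeros of p are: (3 + 1i), (3 - 1i), (-2 + 1i), (-2 - 1i), -2.
Their magnitudes are: 3.162, 3.162, 2.236, 2.236, 2.
Zeros with |z| < R = 2.5: (-2 + 1i), (-2 - 1i), -2.
Count = 3.
By the argument principle, (1/2πi) ∮_{|z|=R} p'(z)/p(z) dz equals exactly this count.

Number of zeros inside |z| < 2.5: 3.


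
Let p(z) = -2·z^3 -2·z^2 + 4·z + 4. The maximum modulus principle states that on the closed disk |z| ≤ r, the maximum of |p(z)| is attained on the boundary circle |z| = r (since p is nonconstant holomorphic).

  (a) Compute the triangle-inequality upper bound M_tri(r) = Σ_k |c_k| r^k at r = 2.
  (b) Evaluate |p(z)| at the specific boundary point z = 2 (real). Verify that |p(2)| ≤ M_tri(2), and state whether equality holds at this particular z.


Coefficients: c_0 = 4, c_1 = 4, c_2 = -2, c_3 = -2. Radius r = 2.
Part (a). Triangle bound: M_tri(r) = Σ_k |c_k| r^k
  = |4|·2^0 + |4|·2^1 + |-2|·2^2 + |-2|·2^3
  = 4 + 8 + 8 + 16 = 36.
This bounds M(r) := max_{|z|=r} |p(z)| from above; equality holds iff all terms c_k z^k can be made to align in phase at a single z on |z|=r.
Part (b). At z = 2 (real, on the circle |z| = r):
  p(2) = (4)·2^0 + (4)·2^1 + (-2)·2^2 + (-2)·2^3 = -12.
  |p(2)| = 12.
Check: |p(2)| = 12 ≤ 36 = M_tri(2). ✓ Equality does not hold at z = 2 (the coefficients have mixed signs, so the terms do not all align in phase there).

M_tri(2) = 36; |p(2)| = 12; equality at z=2: no.


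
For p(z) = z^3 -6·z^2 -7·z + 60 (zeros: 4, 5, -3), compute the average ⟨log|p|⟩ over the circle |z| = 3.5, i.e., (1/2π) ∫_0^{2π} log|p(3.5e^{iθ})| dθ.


Zeros: -3, 4, 5; r = 3.5.
Inside |z| < r: -3. Outside (|z| ≥ r): 4, 5.
p(0) = 60, so log|p(0)| = log(60) = 4.0943.
Apply Jensen: I(r) = log|p(0)| + Σ_k log(r/|z_k|), summed over zeros inside |z| < r.
  log(r/|z_k|) for z_k = -3: log(3.5/3) = 0.1542
  Outside zeros (4, 5) contribute nothing to the Jensen sum.
Sum over inside zeros: 0.1542.
I(r) = log|p(0)| + (inside sum) = 4.0943 + 0.1542 = 4.2485.
Note: since some zeros are outside |z| ≤ r, the simplified n·log(r) form does NOT apply — only the inside zeros contribute.

I(r) ≈ 4.2485.
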